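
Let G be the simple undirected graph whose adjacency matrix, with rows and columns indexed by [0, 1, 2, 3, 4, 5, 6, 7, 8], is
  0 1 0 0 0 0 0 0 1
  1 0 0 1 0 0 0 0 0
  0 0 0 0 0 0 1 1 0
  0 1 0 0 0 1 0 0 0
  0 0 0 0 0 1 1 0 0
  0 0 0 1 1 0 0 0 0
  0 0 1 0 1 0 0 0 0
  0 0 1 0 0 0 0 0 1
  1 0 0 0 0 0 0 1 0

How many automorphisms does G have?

Every vertex has degree 2 and the graph is connected, so G is the 9-cycle C_9. C_9 has 9 rotations and 9 reflections, so Aut(C_9) ≅ D_9 of order 18.

18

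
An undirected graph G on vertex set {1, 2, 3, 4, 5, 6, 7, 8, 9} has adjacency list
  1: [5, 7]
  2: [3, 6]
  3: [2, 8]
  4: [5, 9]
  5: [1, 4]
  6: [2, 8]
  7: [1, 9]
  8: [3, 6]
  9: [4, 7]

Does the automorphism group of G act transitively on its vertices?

G has two connected components, {1, 4, 5, 7, 9} and {2, 3, 6, 8}; each is 2-regular, so G = C_5 ⊔ C_4. The orbit of 1 under Aut(G) is {1, 4, 5, 7, 9}, which does not contain 2, so G is not vertex-transitive.

No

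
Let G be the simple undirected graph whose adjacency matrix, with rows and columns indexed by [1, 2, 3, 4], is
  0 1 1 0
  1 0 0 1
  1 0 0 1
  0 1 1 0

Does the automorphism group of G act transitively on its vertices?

G is 2-regular and connected on 4 vertices, i.e. the cycle C_4. C_4 has 4 rotations and 4 reflections, so Aut(C_4) ≅ D_4 of order 8. Under this action every vertex can be carried to every other, so G is vertex-transitive.

Yes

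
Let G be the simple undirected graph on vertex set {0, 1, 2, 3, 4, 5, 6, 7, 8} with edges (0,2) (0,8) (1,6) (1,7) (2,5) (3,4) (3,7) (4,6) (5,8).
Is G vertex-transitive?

G has two connected components, {1, 3, 4, 6, 7} and {0, 2, 5, 8}; each is 2-regular, so G = C_5 ⊔ C_4. The orbit of 0 under Aut(G) is {0, 2, 5, 8}, which does not contain 1, so G is not vertex-transitive.

No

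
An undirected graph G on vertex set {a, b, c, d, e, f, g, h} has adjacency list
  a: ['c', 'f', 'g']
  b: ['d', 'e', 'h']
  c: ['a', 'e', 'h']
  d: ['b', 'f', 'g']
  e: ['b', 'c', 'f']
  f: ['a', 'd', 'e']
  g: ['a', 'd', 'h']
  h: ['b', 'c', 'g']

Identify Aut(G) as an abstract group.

the hyperoctahedral group B_3

G is 3-regular and bipartite on 2^3 = 8 vertices with girth 4; it is the hypercube graph Q_3. The symmetry group of the 3-cube is the hyperoctahedral group B_3 = Z_2 ≀ S_3, of order 2^3·3! = 48.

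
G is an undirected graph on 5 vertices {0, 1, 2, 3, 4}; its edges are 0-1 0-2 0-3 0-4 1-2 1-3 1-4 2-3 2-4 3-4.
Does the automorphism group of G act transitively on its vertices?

Every vertex has degree 4, so G is the complete graph K_5. Every bijection on the vertex set is an automorphism of K_5; hence Aut(K_5) ≅ S_5, order 120. Under this action every vertex can be carried to every other, so G is vertex-transitive.

Yes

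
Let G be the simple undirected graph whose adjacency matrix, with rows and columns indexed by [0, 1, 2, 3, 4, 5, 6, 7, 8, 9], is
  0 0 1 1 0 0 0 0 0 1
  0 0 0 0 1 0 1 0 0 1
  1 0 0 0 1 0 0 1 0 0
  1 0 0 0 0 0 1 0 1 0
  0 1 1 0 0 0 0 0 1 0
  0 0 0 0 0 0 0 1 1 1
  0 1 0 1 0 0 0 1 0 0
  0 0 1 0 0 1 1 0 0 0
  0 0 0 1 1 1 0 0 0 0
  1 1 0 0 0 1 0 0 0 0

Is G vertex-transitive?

Yes

G is 3-regular on 10 vertices with no triangles and no 4-cycles (girth 5): this is the Petersen graph. Viewing the Petersen graph as the Kneser graph K(5,2) — vertices are 2-subsets of {1,…,5}, edges join disjoint pairs — its automorphisms are exactly the permutations of the 5-element set, so Aut ≅ S_5 of order 120. Under this action every vertex can be carried to every other, so G is vertex-transitive.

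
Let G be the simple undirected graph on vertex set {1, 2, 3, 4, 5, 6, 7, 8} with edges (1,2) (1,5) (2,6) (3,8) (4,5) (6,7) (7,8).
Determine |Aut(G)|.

2

The degree sequence is [2, 2, 1, 1, 2, 2, 2, 2]; the two degree-1 vertices 3 and 4 are the ends of a path, so G = P_8. A path has exactly one nontrivial symmetry — reversal — giving Aut(G) of order 2.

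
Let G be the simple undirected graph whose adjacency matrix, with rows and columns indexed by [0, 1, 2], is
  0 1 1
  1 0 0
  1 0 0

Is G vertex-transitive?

Vertex 0 is the only vertex of degree 2, so every automorphism fixes it; G is not vertex-transitive.

No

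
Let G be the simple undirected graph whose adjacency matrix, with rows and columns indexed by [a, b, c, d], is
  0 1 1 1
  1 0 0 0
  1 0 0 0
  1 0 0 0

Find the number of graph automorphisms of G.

6

Vertex a has degree 3 and every other vertex has degree 1, so G is the star K_{1,3} with centre a. Any automorphism fixes the centre and permutes the 3 leaves freely, so Aut(G) ≅ S_3 of order 3! = 6.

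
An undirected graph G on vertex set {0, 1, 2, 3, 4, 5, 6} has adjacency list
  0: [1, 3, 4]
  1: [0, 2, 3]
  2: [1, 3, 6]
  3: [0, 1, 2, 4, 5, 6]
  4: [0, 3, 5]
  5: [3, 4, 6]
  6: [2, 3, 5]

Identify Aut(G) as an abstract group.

Vertex 3 is the unique vertex of degree 6; the remaining 6 vertices each have degree 3 and induce a cycle, so G is the wheel on 7 vertices with hub 3. Every automorphism fixes the hub and acts on the rim 6-cycle, so Aut(G) ≅ Aut(C_6) = D_6 of order 12.

D_6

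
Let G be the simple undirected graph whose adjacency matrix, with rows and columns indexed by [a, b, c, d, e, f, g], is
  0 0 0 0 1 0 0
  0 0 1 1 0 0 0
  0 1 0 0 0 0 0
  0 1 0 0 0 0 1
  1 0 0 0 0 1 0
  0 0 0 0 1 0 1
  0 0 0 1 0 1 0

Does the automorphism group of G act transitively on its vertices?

Automorphisms preserve degree, but G has vertices of degree 1 and vertices of degree 2; no automorphism maps one to the other, so G is not vertex-transitive.

No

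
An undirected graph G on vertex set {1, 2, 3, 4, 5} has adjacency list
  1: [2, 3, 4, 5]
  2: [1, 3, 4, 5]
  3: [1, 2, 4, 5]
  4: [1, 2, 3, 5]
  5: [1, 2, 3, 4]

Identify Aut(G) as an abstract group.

Every vertex has degree 4, so G is the complete graph K_5. Every bijection on the vertex set is an automorphism of K_5; hence Aut(K_5) ≅ S_5, order 120.

S_5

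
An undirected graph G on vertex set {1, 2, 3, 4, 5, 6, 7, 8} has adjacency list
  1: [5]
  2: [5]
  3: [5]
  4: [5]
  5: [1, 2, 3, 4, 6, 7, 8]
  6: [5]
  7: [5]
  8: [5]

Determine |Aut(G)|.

Vertex 5 has degree 7 and every other vertex has degree 1, so G is the star K_{1,7} with centre 5. The 7 leaves are pairwise interchangeable while the centre is fixed, giving Aut(G) = S_7.

5040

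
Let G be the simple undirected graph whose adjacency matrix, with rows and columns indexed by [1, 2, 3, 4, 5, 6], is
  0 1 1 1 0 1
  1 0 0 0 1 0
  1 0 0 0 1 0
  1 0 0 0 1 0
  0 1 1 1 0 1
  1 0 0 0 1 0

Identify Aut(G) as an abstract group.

S_2 × S_4

The vertices split by degree into {1, 5} (degree 4) and {2, 3, 4, 6} (degree 2); every edge runs between the two parts, so G is the complete bipartite graph K_{2,4}. Automorphisms preserve the bipartition setwise (since the parts differ in size) and act as S_2 × S_4 within it; |Aut| = 48.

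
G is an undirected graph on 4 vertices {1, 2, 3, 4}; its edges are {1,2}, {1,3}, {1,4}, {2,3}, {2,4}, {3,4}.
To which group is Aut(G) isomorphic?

Every vertex has degree 3, so G is the complete graph K_4. Every bijection on the vertex set is an automorphism of K_4; hence Aut(K_4) ≅ S_4, order 24.

S_4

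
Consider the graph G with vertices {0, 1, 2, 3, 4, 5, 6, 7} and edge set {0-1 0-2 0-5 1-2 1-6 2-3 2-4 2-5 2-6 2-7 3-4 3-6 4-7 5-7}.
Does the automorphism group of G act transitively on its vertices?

No

Vertex 2 is the only vertex of degree 7, so every automorphism fixes it; G is not vertex-transitive.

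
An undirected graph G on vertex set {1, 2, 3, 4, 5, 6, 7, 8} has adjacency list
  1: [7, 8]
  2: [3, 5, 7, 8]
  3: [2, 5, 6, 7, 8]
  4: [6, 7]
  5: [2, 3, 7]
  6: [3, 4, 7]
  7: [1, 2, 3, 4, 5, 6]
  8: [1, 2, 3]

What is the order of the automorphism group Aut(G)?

The degree sequence is [2, 4, 5, 2, 3, 3, 6, 3]. Checking the degree-preserving permutations of the vertex set shows that none except the identity preserves every edge, so Aut(G) is trivial.

1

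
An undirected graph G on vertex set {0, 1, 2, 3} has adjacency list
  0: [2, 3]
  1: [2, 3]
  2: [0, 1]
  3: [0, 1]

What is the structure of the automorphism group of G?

D_4

Every vertex has degree 2 and the graph is connected, so G is the 4-cycle C_4. C_4 has 4 rotations and 4 reflections, so Aut(C_4) ≅ D_4 of order 8.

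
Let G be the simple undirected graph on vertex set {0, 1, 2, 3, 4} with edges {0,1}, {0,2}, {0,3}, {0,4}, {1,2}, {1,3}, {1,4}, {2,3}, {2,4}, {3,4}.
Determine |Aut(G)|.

120

Every vertex has degree 4, so G is the complete graph K_5. Any permutation of the 5 vertices preserves K_5, so Aut(K_5) = S_5 of order 5! = 120.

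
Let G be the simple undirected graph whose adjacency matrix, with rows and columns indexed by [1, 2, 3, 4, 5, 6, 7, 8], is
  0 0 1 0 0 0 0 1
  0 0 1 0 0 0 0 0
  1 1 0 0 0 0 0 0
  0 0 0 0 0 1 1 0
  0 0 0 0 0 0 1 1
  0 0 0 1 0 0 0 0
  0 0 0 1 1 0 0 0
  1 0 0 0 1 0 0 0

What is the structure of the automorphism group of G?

The degree sequence is [2, 1, 2, 2, 2, 1, 2, 2]; the two degree-1 vertices 2 and 6 are the ends of a path, so G = P_8. The only nontrivial automorphism of a path is the end-to-end reflection, so Aut(G) ≅ Z_2.

Z_2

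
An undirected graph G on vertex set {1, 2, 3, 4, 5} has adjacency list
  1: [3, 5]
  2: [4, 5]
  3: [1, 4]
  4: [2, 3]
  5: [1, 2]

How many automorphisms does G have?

10

G is 2-regular and connected on 5 vertices, i.e. the cycle C_5. The automorphisms of the 5-cycle are exactly the symmetries of a regular 5-gon: the dihedral group D_5, |D_5| = 10.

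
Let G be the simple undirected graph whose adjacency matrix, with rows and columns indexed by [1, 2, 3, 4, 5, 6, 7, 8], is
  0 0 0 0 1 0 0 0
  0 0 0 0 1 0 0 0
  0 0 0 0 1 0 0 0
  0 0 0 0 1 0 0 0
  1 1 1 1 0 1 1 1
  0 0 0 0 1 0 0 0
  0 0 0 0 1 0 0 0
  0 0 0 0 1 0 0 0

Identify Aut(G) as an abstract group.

the symmetric group on 7 letters

Vertex 5 has degree 7 and every other vertex has degree 1, so G is the star K_{1,7} with centre 5. The 7 leaves are pairwise interchangeable while the centre is fixed, giving Aut(G) = S_7.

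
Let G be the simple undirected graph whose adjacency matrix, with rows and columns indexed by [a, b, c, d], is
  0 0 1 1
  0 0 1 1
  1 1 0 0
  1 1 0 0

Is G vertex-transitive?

G is 2-regular and bipartite on 2^2 = 4 vertices with girth 4; it is the hypercube graph Q_2. The symmetry group of the 2-cube is the hyperoctahedral group B_2 = Z_2 ≀ S_2, of order 2^2·2! = 8. Under this action every vertex can be carried to every other, so G is vertex-transitive.

Yes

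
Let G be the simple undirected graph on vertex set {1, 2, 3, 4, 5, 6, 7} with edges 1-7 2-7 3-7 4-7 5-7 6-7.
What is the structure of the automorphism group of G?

S_6

Vertex 7 has degree 6 and every other vertex has degree 1, so G is the star K_{1,6} with centre 7. The 6 leaves are pairwise interchangeable while the centre is fixed, giving Aut(G) = S_6.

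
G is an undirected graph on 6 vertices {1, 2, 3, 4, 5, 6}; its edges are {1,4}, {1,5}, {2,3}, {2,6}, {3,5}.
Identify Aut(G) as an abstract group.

The degree sequence is [2, 2, 2, 1, 2, 1]; the two degree-1 vertices 4 and 6 are the ends of a path, so G = P_6. A path has exactly one nontrivial symmetry — reversal — giving Aut(G) of order 2.

C_2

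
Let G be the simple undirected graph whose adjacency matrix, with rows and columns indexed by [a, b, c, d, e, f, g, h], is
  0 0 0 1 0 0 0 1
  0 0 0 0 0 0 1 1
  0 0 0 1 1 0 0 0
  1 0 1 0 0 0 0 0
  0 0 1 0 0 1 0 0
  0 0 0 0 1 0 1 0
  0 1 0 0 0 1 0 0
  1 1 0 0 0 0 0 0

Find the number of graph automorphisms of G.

G is 2-regular and connected on 8 vertices, i.e. the cycle C_8. The automorphisms of the 8-cycle are exactly the symmetries of a regular 8-gon: the dihedral group D_8, |D_8| = 16.

16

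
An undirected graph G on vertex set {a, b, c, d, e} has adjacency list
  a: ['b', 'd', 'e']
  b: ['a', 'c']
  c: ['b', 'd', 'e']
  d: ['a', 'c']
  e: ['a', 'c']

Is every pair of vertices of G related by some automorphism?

Automorphisms preserve degree, but G has vertices of degree 2 and vertices of degree 3; no automorphism maps one to the other, so G is not vertex-transitive.

No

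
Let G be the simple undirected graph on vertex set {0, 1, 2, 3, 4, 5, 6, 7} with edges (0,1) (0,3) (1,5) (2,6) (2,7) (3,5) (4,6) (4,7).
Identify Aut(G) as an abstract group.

D_4 ≀ Z_2

G has two connected components, {2, 4, 6, 7} and {0, 1, 3, 5}; each is 2-regular, so G = C_4 ⊔ C_4. With two isomorphic components, Aut(G) = Aut(C_4) ≀ S_2 = (D_4 × D_4) ⋊ Z_2: permute each cycle by D_4, then optionally swap the two cycles. Order 2·(2·4)² = 128.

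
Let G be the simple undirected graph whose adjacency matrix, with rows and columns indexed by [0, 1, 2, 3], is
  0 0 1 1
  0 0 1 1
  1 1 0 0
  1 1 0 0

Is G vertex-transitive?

Yes

G is 2-regular and bipartite on 2^2 = 4 vertices with girth 4; it is the hypercube graph Q_2. Aut(Q_2) consists of the signed permutations of the 2 coordinate axes: 2! permutations times 2^2 sign flips, so |Aut| = 2^2·2! = 8. This group acts transitively on the 4 vertices.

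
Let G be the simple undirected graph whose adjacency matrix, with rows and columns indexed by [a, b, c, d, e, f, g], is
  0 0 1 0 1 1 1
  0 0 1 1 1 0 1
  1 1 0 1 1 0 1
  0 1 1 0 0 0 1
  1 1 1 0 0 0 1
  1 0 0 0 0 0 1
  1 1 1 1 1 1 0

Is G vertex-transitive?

Vertex c is the only vertex of degree 5, so every automorphism fixes it; G is not vertex-transitive.

No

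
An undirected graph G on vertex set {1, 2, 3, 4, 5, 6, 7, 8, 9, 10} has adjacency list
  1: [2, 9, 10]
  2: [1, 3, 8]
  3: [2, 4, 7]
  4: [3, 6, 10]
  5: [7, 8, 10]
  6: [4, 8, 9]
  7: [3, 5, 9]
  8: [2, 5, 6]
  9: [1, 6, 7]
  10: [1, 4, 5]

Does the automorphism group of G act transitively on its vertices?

Yes

G is 3-regular on 10 vertices with no triangles and no 4-cycles (girth 5): this is the Petersen graph. Viewing the Petersen graph as the Kneser graph K(5,2) — vertices are 2-subsets of {1,…,5}, edges join disjoint pairs — its automorphisms are exactly the permutations of the 5-element set, so Aut ≅ S_5 of order 120. This group acts transitively on the 10 vertices.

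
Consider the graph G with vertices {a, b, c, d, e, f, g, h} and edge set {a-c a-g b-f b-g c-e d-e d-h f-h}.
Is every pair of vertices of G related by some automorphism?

G is 2-regular and connected on 8 vertices, i.e. the cycle C_8. C_8 has 8 rotations and 8 reflections, so Aut(C_8) ≅ D_8 of order 16. This group acts transitively on the 8 vertices.

Yes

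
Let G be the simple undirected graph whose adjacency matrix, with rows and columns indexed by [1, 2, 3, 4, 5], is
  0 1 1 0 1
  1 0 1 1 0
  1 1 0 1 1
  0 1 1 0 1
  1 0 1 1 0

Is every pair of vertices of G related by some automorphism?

No

Vertex 3 is the only vertex of degree 4, so every automorphism fixes it; G is not vertex-transitive.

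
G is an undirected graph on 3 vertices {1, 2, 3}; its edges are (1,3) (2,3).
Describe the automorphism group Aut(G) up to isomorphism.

The degree sequence is [1, 1, 2]; the two degree-1 vertices 1 and 2 are the ends of a path, so G = P_3. The only nontrivial automorphism of a path is the end-to-end reflection, so Aut(G) ≅ Z_2.

the cyclic group of order 2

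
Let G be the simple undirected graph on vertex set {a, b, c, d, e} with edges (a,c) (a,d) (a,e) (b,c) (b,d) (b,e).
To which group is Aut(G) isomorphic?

S_2 × S_3

The vertices split by degree into {a, b} (degree 3) and {c, d, e} (degree 2); every edge runs between the two parts, so G is the complete bipartite graph K_{2,3}. The parts have unequal sizes, so no automorphism swaps them; each part is permuted independently, giving S_2 × S_3 of order 2!·3! = 12.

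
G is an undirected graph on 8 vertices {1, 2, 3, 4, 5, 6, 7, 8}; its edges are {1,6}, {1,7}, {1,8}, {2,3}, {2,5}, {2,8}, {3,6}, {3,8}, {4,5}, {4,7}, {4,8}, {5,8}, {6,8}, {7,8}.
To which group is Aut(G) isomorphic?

Vertex 8 is the unique vertex of degree 7; the remaining 7 vertices each have degree 3 and induce a cycle, so G is the wheel on 8 vertices with hub 8. Every automorphism fixes the hub and acts on the rim 7-cycle, so Aut(G) ≅ Aut(C_7) = D_7 of order 14.

the dihedral group of order 14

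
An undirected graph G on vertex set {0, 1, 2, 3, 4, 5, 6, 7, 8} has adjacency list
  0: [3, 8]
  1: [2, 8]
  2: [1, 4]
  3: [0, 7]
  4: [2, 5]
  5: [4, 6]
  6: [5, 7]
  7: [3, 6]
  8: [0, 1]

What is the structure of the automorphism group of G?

G is 2-regular and connected on 9 vertices, i.e. the cycle C_9. C_9 has 9 rotations and 9 reflections, so Aut(C_9) ≅ D_9 of order 18.

D_9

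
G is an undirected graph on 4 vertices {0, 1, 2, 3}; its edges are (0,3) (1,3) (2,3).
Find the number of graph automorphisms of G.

6

Vertex 3 has degree 3 and every other vertex has degree 1, so G is the star K_{1,3} with centre 3. Any automorphism fixes the centre and permutes the 3 leaves freely, so Aut(G) ≅ S_3 of order 3! = 6.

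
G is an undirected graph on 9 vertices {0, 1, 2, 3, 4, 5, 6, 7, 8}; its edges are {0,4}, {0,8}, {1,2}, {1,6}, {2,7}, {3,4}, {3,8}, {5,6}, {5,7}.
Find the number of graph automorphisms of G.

80

G has two connected components, {1, 2, 5, 6, 7} and {0, 3, 4, 8}; each is 2-regular, so G = C_5 ⊔ C_4. The components are non-isomorphic (different sizes), so Aut(G) = Aut(C_4) × Aut(C_5) = D_4 × D_5 of order 8·10 = 80.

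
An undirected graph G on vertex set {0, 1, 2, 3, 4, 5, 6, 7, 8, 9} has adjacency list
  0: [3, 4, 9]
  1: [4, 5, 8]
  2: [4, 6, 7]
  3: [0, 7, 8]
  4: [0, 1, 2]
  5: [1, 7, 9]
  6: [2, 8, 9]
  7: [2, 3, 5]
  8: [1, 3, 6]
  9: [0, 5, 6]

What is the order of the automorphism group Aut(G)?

G is 3-regular on 10 vertices with no triangles and no 4-cycles (girth 5): this is the Petersen graph. Viewing the Petersen graph as the Kneser graph K(5,2) — vertices are 2-subsets of {1,…,5}, edges join disjoint pairs — its automorphisms are exactly the permutations of the 5-element set, so Aut ≅ S_5 of order 120.

120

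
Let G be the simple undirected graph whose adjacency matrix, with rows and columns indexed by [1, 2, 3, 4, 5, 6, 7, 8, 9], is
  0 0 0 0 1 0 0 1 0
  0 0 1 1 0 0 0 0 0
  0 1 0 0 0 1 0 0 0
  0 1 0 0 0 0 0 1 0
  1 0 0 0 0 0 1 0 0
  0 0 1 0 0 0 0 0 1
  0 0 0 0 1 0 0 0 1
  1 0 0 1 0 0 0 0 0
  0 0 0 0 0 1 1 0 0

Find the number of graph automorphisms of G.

18

Every vertex has degree 2 and the graph is connected, so G is the 9-cycle C_9. C_9 has 9 rotations and 9 reflections, so Aut(C_9) ≅ D_9 of order 18.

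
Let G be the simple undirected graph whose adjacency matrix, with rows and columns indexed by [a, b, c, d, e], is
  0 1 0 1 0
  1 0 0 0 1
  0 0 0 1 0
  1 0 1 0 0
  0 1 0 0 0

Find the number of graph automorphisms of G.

2

The degree sequence is [2, 2, 1, 2, 1]; the two degree-1 vertices c and e are the ends of a path, so G = P_5. A path has exactly one nontrivial symmetry — reversal — giving Aut(G) of order 2.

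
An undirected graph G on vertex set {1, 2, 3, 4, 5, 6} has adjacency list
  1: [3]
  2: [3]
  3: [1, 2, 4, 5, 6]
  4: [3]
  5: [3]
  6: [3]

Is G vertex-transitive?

No

Vertex 3 is the only vertex of degree 5, so every automorphism fixes it; G is not vertex-transitive.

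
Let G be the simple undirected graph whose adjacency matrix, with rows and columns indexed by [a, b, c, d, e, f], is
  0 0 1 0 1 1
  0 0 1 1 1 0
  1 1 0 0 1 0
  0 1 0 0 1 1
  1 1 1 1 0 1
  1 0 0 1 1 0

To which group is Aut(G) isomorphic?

Vertex e is the unique vertex of degree 5; the remaining 5 vertices each have degree 3 and induce a cycle, so G is the wheel on 6 vertices with hub e. With the hub fixed, the remaining symmetry is that of the rim cycle C_5, giving the dihedral group D_5.

the dihedral group of order 10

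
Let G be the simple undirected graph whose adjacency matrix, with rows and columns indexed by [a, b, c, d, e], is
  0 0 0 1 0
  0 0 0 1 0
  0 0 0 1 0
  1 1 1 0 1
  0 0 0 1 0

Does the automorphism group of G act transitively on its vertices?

No

Vertex d is the only vertex of degree 4, so every automorphism fixes it; G is not vertex-transitive.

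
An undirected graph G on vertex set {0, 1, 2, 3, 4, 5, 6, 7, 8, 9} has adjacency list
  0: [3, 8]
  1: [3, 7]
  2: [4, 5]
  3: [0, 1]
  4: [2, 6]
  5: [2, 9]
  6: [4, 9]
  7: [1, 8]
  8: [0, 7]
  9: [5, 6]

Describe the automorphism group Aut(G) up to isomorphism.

G has two connected components, {2, 4, 5, 6, 9} and {0, 1, 3, 7, 8}; each is 2-regular, so G = C_5 ⊔ C_5. With two isomorphic components, Aut(G) = Aut(C_5) ≀ S_2 = (D_5 × D_5) ⋊ Z_2: permute each cycle by D_5, then optionally swap the two cycles. Order 2·(2·5)² = 200.

(D_5 × D_5) ⋊ Z_2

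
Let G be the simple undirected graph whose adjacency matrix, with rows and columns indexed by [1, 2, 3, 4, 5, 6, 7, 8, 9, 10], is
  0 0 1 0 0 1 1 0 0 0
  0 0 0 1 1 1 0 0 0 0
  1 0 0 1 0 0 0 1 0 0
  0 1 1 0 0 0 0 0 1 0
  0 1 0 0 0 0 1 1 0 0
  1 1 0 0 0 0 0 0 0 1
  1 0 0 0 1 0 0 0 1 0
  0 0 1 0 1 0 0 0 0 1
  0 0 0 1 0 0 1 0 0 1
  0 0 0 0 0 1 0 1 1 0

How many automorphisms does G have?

G is 3-regular on 10 vertices with no triangles and no 4-cycles (girth 5): this is the Petersen graph. It is a classical fact that the Petersen graph has automorphism group S_5 (order 120), arising from its description as the Kneser graph K(5,2).

120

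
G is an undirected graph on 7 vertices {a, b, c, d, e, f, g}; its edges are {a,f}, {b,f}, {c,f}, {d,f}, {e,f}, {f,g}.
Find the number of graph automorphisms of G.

720

Vertex f has degree 6 and every other vertex has degree 1, so G is the star K_{1,6} with centre f. Any automorphism fixes the centre and permutes the 6 leaves freely, so Aut(G) ≅ S_6 of order 6! = 720.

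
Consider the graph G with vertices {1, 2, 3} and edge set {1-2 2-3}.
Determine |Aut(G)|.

The degree sequence is [1, 2, 1]; the two degree-1 vertices 1 and 3 are the ends of a path, so G = P_3. A path has exactly one nontrivial symmetry — reversal — giving Aut(G) of order 2.

2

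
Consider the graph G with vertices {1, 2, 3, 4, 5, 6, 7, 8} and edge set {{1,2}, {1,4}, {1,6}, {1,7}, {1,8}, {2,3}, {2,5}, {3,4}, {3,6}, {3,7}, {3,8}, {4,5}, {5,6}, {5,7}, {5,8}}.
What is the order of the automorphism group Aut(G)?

The vertices split by degree into {1, 3, 5} (degree 5) and {2, 4, 6, 7, 8} (degree 3); every edge runs between the two parts, so G is the complete bipartite graph K_{3,5}. The parts have unequal sizes, so no automorphism swaps them; each part is permuted independently, giving S_5 × S_3 of order 5!·3! = 720.

720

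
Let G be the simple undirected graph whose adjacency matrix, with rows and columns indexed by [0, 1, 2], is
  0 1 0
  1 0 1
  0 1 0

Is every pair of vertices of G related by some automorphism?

Vertex 1 is the only vertex of degree 2, so every automorphism fixes it; G is not vertex-transitive.

No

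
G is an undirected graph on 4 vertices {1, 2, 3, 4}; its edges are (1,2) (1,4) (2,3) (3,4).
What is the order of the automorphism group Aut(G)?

8

G is 2-regular and bipartite with parts {1, 3} and {2, 4} (each part is independent and every cross-pair is an edge), so G = K_{2,2}. Each part can be permuted independently (S_2 × S_2) and the two equal-size parts can also be swapped, giving (S_2 × S_2) ⋊ Z_2 of order 2·(2!)² = 8.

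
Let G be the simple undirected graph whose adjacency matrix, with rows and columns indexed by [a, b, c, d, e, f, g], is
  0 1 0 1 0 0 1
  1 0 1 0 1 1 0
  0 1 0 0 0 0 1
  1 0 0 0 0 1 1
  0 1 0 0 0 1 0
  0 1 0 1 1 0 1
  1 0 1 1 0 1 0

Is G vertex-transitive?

No

Automorphisms preserve degree, but G has vertices of degree 2 and vertices of degree 4; no automorphism maps one to the other, so G is not vertex-transitive.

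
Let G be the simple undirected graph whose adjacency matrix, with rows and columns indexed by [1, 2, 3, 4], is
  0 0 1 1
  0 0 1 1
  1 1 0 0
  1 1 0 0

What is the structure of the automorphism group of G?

D_4

Every vertex has degree 2 and the graph is connected, so G is the 4-cycle C_4. C_4 has 4 rotations and 4 reflections, so Aut(C_4) ≅ D_4 of order 8.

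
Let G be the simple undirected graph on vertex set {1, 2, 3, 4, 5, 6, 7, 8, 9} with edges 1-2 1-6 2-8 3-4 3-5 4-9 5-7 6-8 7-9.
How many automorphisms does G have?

G has two connected components, {3, 4, 5, 7, 9} and {1, 2, 6, 8}; each is 2-regular, so G = C_5 ⊔ C_4. The components are non-isomorphic (different sizes), so Aut(G) = Aut(C_4) × Aut(C_5) = D_4 × D_5 of order 8·10 = 80.

80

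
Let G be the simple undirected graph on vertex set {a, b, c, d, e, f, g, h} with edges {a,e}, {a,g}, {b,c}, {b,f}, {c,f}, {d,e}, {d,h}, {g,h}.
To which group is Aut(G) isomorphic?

G has two connected components, {a, d, e, g, h} and {b, c, f}; each is 2-regular, so G = C_5 ⊔ C_3. No automorphism exchanges components of different sizes, hence Aut(G) is the direct product D_3 × D_5, order 60.

D_3 × D_5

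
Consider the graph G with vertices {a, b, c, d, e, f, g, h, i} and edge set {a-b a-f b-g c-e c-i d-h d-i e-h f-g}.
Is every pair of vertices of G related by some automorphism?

No

G has two connected components, {c, d, e, h, i} and {a, b, f, g}; each is 2-regular, so G = C_5 ⊔ C_4. The orbit of a under Aut(G) is {a, b, f, g}, which does not contain c, so G is not vertex-transitive.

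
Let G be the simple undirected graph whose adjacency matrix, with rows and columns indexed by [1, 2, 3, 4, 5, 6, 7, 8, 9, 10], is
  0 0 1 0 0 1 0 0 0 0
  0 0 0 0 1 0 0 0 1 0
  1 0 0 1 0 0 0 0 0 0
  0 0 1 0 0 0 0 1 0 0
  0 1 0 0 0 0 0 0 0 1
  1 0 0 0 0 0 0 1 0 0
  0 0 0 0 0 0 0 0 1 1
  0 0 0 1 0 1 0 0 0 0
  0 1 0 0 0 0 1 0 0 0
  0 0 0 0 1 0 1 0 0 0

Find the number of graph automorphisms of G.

G has two connected components, {1, 3, 4, 6, 8} and {2, 5, 7, 9, 10}; each is 2-regular, so G = C_5 ⊔ C_5. Aut of a disjoint union of two copies of C_5 is the wreath product D_5 ≀ Z_2, of order 2·10² = 200.

200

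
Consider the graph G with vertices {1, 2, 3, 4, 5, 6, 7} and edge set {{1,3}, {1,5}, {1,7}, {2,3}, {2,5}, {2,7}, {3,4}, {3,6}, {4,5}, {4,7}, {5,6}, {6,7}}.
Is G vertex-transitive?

Automorphisms preserve degree, but G has vertices of degree 3 and vertices of degree 4; no automorphism maps one to the other, so G is not vertex-transitive.

No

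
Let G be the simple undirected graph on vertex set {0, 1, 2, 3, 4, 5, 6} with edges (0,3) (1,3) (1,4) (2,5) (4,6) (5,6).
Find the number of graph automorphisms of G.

The degree sequence is [1, 2, 1, 2, 2, 2, 2]; the two degree-1 vertices 0 and 2 are the ends of a path, so G = P_7. A path has exactly one nontrivial symmetry — reversal — giving Aut(G) of order 2.

2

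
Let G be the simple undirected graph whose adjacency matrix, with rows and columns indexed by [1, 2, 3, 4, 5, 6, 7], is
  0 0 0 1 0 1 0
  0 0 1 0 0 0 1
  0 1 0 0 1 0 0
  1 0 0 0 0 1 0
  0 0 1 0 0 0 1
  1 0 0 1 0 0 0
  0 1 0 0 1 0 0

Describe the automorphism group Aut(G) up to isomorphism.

G has two connected components, {2, 3, 5, 7} and {1, 4, 6}; each is 2-regular, so G = C_4 ⊔ C_3. The components are non-isomorphic (different sizes), so Aut(G) = Aut(C_3) × Aut(C_4) = D_3 × D_4 of order 6·8 = 48.

D_3 × D_4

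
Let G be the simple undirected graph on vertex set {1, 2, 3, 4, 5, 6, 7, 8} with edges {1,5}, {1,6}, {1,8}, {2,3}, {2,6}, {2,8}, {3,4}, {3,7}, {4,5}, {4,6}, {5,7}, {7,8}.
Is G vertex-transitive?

G is 3-regular and bipartite on 2^3 = 8 vertices with girth 4; it is the hypercube graph Q_3. Aut(Q_3) consists of the signed permutations of the 3 coordinate axes: 3! permutations times 2^3 sign flips, so |Aut| = 2^3·3! = 48. This group acts transitively on the 8 vertices.

Yes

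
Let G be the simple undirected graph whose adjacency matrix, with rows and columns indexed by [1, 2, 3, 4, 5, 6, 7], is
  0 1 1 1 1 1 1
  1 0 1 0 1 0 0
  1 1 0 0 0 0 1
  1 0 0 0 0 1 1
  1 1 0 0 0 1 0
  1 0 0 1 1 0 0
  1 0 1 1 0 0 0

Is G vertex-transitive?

No

Vertex 1 is the only vertex of degree 6, so every automorphism fixes it; G is not vertex-transitive.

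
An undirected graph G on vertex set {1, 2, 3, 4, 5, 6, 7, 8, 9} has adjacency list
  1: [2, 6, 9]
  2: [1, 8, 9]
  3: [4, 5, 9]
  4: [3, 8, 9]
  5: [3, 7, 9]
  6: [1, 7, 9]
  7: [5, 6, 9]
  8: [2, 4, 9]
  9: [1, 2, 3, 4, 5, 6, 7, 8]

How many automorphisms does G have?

16

Vertex 9 is the unique vertex of degree 8; the remaining 8 vertices each have degree 3 and induce a cycle, so G is the wheel on 9 vertices with hub 9. Every automorphism fixes the hub and acts on the rim 8-cycle, so Aut(G) ≅ Aut(C_8) = D_8 of order 16.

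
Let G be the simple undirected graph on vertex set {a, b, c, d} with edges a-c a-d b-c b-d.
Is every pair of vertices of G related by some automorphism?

G is 2-regular and bipartite on 2^2 = 4 vertices with girth 4; it is the hypercube graph Q_2. The symmetry group of the 2-cube is the hyperoctahedral group B_2 = Z_2 ≀ S_2, of order 2^2·2! = 8. Under this action every vertex can be carried to every other, so G is vertex-transitive.

Yes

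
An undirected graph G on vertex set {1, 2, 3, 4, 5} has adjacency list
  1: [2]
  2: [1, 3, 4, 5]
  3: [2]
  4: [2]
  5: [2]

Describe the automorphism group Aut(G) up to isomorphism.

Vertex 2 has degree 4 and every other vertex has degree 1, so G is the star K_{1,4} with centre 2. Any automorphism fixes the centre and permutes the 4 leaves freely, so Aut(G) ≅ S_4 of order 4! = 24.

S_4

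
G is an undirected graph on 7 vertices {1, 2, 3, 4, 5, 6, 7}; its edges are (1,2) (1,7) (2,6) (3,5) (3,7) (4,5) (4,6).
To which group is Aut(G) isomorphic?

G is 2-regular and connected on 7 vertices, i.e. the cycle C_7. C_7 has 7 rotations and 7 reflections, so Aut(C_7) ≅ D_7 of order 14.

D_7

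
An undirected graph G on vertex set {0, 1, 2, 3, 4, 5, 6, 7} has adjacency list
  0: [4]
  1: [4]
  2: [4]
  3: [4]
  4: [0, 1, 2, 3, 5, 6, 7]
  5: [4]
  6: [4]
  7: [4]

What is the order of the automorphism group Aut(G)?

Vertex 4 has degree 7 and every other vertex has degree 1, so G is the star K_{1,7} with centre 4. Any automorphism fixes the centre and permutes the 7 leaves freely, so Aut(G) ≅ S_7 of order 7! = 5040.

5040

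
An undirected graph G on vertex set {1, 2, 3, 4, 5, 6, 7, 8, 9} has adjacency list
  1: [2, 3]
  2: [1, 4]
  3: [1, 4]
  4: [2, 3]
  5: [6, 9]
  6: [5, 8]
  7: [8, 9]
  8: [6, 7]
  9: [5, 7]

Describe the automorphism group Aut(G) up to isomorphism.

D_5 × D_4

G has two connected components, {5, 6, 7, 8, 9} and {1, 2, 3, 4}; each is 2-regular, so G = C_5 ⊔ C_4. No automorphism exchanges components of different sizes, hence Aut(G) is the direct product D_5 × D_4, order 80.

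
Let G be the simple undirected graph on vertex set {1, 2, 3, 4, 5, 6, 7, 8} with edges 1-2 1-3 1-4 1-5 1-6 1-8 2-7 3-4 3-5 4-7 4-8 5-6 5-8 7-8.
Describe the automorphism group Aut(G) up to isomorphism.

Degrees alone do not determine every vertex (e.g. 2 and 6 both have degree 2), but their neighbour-degree multisets differ: N(2) has degrees [3, 6] while N(6) has degrees [4, 6]. Repeating this refinement separates all vertices, so the only automorphism is the identity.

{e}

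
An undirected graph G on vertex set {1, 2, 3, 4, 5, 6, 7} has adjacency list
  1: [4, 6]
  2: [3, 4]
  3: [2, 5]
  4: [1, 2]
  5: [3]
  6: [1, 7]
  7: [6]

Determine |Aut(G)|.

2

The degree sequence is [2, 2, 2, 2, 1, 2, 1]; the two degree-1 vertices 5 and 7 are the ends of a path, so G = P_7. A path has exactly one nontrivial symmetry — reversal — giving Aut(G) of order 2.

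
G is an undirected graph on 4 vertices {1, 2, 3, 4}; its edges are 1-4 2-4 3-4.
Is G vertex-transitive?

No

Vertex 4 is the only vertex of degree 3, so every automorphism fixes it; G is not vertex-transitive.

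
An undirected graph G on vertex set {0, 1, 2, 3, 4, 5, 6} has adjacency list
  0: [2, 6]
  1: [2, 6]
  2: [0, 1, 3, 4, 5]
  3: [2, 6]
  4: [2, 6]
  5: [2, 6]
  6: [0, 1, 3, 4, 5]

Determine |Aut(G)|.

240

The vertices split by degree into {2, 6} (degree 5) and {0, 1, 3, 4, 5} (degree 2); every edge runs between the two parts, so G is the complete bipartite graph K_{2,5}. The parts have unequal sizes, so no automorphism swaps them; each part is permuted independently, giving S_2 × S_5 of order 2!·5! = 240.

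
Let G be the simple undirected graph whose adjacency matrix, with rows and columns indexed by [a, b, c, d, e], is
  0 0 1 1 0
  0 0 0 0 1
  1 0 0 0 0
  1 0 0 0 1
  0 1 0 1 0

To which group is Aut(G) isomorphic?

Z_2

The degree sequence is [2, 1, 1, 2, 2]; the two degree-1 vertices b and c are the ends of a path, so G = P_5. The only nontrivial automorphism of a path is the end-to-end reflection, so Aut(G) ≅ Z_2.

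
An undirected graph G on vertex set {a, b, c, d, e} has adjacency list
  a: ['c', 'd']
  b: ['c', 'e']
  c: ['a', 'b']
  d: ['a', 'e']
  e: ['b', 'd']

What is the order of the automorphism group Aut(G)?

G is 2-regular and connected on 5 vertices, i.e. the cycle C_5. C_5 has 5 rotations and 5 reflections, so Aut(C_5) ≅ D_5 of order 10.

10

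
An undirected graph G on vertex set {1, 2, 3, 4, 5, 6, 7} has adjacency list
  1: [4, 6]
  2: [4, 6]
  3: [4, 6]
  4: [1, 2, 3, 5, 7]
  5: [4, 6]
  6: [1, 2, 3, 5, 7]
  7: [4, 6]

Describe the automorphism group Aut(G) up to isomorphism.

S_5 × S_2

The vertices split by degree into {4, 6} (degree 5) and {1, 2, 3, 5, 7} (degree 2); every edge runs between the two parts, so G is the complete bipartite graph K_{2,5}. Automorphisms preserve the bipartition setwise (since the parts differ in size) and act as S_5 × S_2 within it; |Aut| = 240.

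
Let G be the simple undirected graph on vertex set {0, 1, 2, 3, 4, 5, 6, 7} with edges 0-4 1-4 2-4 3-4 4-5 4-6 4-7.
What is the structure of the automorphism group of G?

Vertex 4 has degree 7 and every other vertex has degree 1, so G is the star K_{1,7} with centre 4. Any automorphism fixes the centre and permutes the 7 leaves freely, so Aut(G) ≅ S_7 of order 7! = 5040.

S_7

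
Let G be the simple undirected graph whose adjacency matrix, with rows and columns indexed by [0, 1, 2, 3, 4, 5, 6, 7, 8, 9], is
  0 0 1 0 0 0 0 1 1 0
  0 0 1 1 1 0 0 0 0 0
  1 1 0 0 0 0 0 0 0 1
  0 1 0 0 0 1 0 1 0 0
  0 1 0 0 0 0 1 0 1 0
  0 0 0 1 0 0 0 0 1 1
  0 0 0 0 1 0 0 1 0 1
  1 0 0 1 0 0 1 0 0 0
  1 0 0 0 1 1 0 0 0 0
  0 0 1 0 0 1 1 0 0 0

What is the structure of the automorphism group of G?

the symmetric group S_5

G is 3-regular on 10 vertices with no triangles and no 4-cycles (girth 5): this is the Petersen graph. Viewing the Petersen graph as the Kneser graph K(5,2) — vertices are 2-subsets of {1,…,5}, edges join disjoint pairs — its automorphisms are exactly the permutations of the 5-element set, so Aut ≅ S_5 of order 120.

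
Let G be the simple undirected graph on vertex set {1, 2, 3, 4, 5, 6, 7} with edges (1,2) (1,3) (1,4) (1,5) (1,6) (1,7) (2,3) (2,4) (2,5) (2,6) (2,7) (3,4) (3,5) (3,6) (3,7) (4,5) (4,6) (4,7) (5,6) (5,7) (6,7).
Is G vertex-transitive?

Every vertex has degree 6, so G is the complete graph K_7. Every bijection on the vertex set is an automorphism of K_7; hence Aut(K_7) ≅ S_7, order 5040. Under this action every vertex can be carried to every other, so G is vertex-transitive.

Yes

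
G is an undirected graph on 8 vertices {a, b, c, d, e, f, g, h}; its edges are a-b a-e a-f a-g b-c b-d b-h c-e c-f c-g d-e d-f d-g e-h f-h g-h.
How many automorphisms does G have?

1152

G is 4-regular and bipartite with parts {b, e, f, g} and {a, c, d, h} (each part is independent and every cross-pair is an edge), so G = K_{4,4}. Aut(K_{4,4}) is the wreath product S_4 ≀ Z_2: permute within each part, then optionally swap the parts; |Aut| = 2·(4!)² = 1152.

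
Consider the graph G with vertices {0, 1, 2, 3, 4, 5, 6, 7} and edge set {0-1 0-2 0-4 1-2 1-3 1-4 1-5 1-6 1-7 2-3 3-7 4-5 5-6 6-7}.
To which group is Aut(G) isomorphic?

the dihedral group of order 14

Vertex 1 is the unique vertex of degree 7; the remaining 7 vertices each have degree 3 and induce a cycle, so G is the wheel on 8 vertices with hub 1. Every automorphism fixes the hub and acts on the rim 7-cycle, so Aut(G) ≅ Aut(C_7) = D_7 of order 14.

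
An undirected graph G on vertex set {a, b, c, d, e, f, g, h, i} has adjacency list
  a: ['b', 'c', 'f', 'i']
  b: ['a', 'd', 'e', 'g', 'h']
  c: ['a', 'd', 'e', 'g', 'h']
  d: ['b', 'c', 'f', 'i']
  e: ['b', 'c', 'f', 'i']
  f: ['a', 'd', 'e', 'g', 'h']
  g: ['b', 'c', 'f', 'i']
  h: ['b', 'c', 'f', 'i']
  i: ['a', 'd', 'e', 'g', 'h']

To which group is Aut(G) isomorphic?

The vertices split by degree into {b, c, f, i} (degree 5) and {a, d, e, g, h} (degree 4); every edge runs between the two parts, so G is the complete bipartite graph K_{4,5}. Automorphisms preserve the bipartition setwise (since the parts differ in size) and act as S_5 × S_4 within it; |Aut| = 2880.

S_5 × S_4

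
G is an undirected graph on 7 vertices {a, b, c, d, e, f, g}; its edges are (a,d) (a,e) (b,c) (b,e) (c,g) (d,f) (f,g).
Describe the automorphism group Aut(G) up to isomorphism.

G is 2-regular and connected on 7 vertices, i.e. the cycle C_7. The automorphisms of the 7-cycle are exactly the symmetries of a regular 7-gon: the dihedral group D_7, |D_7| = 14.

the dihedral group of order 14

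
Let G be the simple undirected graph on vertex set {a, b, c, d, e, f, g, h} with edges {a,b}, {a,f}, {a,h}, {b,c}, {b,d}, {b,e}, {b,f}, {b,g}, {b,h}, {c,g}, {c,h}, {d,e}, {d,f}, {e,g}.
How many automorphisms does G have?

Vertex b is the unique vertex of degree 7; the remaining 7 vertices each have degree 3 and induce a cycle, so G is the wheel on 8 vertices with hub b. Every automorphism fixes the hub and acts on the rim 7-cycle, so Aut(G) ≅ Aut(C_7) = D_7 of order 14.

14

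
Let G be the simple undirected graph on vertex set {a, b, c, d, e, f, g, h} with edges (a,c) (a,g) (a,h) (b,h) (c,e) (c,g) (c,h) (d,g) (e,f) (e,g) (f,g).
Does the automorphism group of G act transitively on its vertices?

Vertex c is the only vertex of degree 4, so every automorphism fixes it; G is not vertex-transitive.

No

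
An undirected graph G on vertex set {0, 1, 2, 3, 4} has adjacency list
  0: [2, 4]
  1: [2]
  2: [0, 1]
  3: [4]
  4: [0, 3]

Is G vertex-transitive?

No

Automorphisms preserve degree, but G has vertices of degree 1 and vertices of degree 2; no automorphism maps one to the other, so G is not vertex-transitive.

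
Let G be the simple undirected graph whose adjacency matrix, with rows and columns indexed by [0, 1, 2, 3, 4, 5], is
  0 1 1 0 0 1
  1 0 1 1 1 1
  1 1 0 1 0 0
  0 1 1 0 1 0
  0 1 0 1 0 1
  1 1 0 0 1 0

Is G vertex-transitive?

Vertex 1 is the only vertex of degree 5, so every automorphism fixes it; G is not vertex-transitive.

No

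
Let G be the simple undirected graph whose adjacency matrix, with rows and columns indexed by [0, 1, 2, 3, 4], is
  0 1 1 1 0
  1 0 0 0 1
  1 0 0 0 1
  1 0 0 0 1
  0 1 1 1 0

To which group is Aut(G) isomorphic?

The vertices split by degree into {0, 4} (degree 3) and {1, 2, 3} (degree 2); every edge runs between the two parts, so G is the complete bipartite graph K_{2,3}. The parts have unequal sizes, so no automorphism swaps them; each part is permuted independently, giving S_2 × S_3 of order 2!·3! = 12.

S_2 × S_3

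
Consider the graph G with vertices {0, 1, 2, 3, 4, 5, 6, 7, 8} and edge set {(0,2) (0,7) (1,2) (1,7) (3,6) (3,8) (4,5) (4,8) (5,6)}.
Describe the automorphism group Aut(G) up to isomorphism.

G has two connected components, {3, 4, 5, 6, 8} and {0, 1, 2, 7}; each is 2-regular, so G = C_5 ⊔ C_4. No automorphism exchanges components of different sizes, hence Aut(G) is the direct product D_4 × D_5, order 80.

D_4 × D_5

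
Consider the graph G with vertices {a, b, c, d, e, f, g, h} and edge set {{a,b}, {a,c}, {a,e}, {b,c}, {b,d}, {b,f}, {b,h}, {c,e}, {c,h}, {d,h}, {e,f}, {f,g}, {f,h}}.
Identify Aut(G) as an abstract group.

Degrees alone do not determine every vertex (e.g. a and e both have degree 3), but their neighbour-degree multisets differ: N(a) has degrees [3, 4, 5] while N(e) has degrees [3, 4, 4]. Repeating this refinement separates all vertices, so the only automorphism is the identity.

the trivial group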